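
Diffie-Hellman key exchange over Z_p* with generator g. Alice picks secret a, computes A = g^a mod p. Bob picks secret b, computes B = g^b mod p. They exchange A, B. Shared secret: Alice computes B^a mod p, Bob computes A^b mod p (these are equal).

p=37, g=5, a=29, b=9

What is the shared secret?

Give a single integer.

A = 5^29 mod 37  (bits of 29 = 11101)
  bit 0 = 1: r = r^2 * 5 mod 37 = 1^2 * 5 = 1*5 = 5
  bit 1 = 1: r = r^2 * 5 mod 37 = 5^2 * 5 = 25*5 = 14
  bit 2 = 1: r = r^2 * 5 mod 37 = 14^2 * 5 = 11*5 = 18
  bit 3 = 0: r = r^2 mod 37 = 18^2 = 28
  bit 4 = 1: r = r^2 * 5 mod 37 = 28^2 * 5 = 7*5 = 35
  -> A = 35
B = 5^9 mod 37  (bits of 9 = 1001)
  bit 0 = 1: r = r^2 * 5 mod 37 = 1^2 * 5 = 1*5 = 5
  bit 1 = 0: r = r^2 mod 37 = 5^2 = 25
  bit 2 = 0: r = r^2 mod 37 = 25^2 = 33
  bit 3 = 1: r = r^2 * 5 mod 37 = 33^2 * 5 = 16*5 = 6
  -> B = 6
s = B^a = 6^29 mod 37  (bits of 29 = 11101)
  bit 0 = 1: r = r^2 * 6 mod 37 = 1^2 * 6 = 1*6 = 6
  bit 1 = 1: r = r^2 * 6 mod 37 = 6^2 * 6 = 36*6 = 31
  bit 2 = 1: r = r^2 * 6 mod 37 = 31^2 * 6 = 36*6 = 31
  bit 3 = 0: r = r^2 mod 37 = 31^2 = 36
  bit 4 = 1: r = r^2 * 6 mod 37 = 36^2 * 6 = 1*6 = 6
  -> s = B^a = 6

Answer: 6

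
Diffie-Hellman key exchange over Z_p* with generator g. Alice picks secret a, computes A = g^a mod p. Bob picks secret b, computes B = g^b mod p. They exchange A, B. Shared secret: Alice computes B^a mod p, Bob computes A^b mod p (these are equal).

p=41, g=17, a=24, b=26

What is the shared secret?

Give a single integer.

A = 17^24 mod 41  (bits of 24 = 11000)
  bit 0 = 1: r = r^2 * 17 mod 41 = 1^2 * 17 = 1*17 = 17
  bit 1 = 1: r = r^2 * 17 mod 41 = 17^2 * 17 = 2*17 = 34
  bit 2 = 0: r = r^2 mod 41 = 34^2 = 8
  bit 3 = 0: r = r^2 mod 41 = 8^2 = 23
  bit 4 = 0: r = r^2 mod 41 = 23^2 = 37
  -> A = 37
B = 17^26 mod 41  (bits of 26 = 11010)
  bit 0 = 1: r = r^2 * 17 mod 41 = 1^2 * 17 = 1*17 = 17
  bit 1 = 1: r = r^2 * 17 mod 41 = 17^2 * 17 = 2*17 = 34
  bit 2 = 0: r = r^2 mod 41 = 34^2 = 8
  bit 3 = 1: r = r^2 * 17 mod 41 = 8^2 * 17 = 23*17 = 22
  bit 4 = 0: r = r^2 mod 41 = 22^2 = 33
  -> B = 33
s = B^a = 33^24 mod 41  (bits of 24 = 11000)
  bit 0 = 1: r = r^2 * 33 mod 41 = 1^2 * 33 = 1*33 = 33
  bit 1 = 1: r = r^2 * 33 mod 41 = 33^2 * 33 = 23*33 = 21
  bit 2 = 0: r = r^2 mod 41 = 21^2 = 31
  bit 3 = 0: r = r^2 mod 41 = 31^2 = 18
  bit 4 = 0: r = r^2 mod 41 = 18^2 = 37
  -> s = B^a = 37

Answer: 37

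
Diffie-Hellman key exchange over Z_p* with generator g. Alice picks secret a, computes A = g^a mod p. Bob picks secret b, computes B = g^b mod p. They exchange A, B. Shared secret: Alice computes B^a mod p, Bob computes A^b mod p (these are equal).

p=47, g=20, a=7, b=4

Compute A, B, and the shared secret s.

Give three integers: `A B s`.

A = 20^7 mod 47  (bits of 7 = 111)
  bit 0 = 1: r = r^2 * 20 mod 47 = 1^2 * 20 = 1*20 = 20
  bit 1 = 1: r = r^2 * 20 mod 47 = 20^2 * 20 = 24*20 = 10
  bit 2 = 1: r = r^2 * 20 mod 47 = 10^2 * 20 = 6*20 = 26
  -> A = 26
B = 20^4 mod 47  (bits of 4 = 100)
  bit 0 = 1: r = r^2 * 20 mod 47 = 1^2 * 20 = 1*20 = 20
  bit 1 = 0: r = r^2 mod 47 = 20^2 = 24
  bit 2 = 0: r = r^2 mod 47 = 24^2 = 12
  -> B = 12
s = B^a = 12^7 mod 47  (bits of 7 = 111)
  bit 0 = 1: r = r^2 * 12 mod 47 = 1^2 * 12 = 1*12 = 12
  bit 1 = 1: r = r^2 * 12 mod 47 = 12^2 * 12 = 3*12 = 36
  bit 2 = 1: r = r^2 * 12 mod 47 = 36^2 * 12 = 27*12 = 42
  -> s = B^a = 42

Answer: 26 12 42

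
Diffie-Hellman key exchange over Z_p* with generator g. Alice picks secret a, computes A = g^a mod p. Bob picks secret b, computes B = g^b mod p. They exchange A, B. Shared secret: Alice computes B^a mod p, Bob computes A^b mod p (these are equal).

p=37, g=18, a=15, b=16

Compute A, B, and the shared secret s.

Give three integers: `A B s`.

A = 18^15 mod 37  (bits of 15 = 1111)
  bit 0 = 1: r = r^2 * 18 mod 37 = 1^2 * 18 = 1*18 = 18
  bit 1 = 1: r = r^2 * 18 mod 37 = 18^2 * 18 = 28*18 = 23
  bit 2 = 1: r = r^2 * 18 mod 37 = 23^2 * 18 = 11*18 = 13
  bit 3 = 1: r = r^2 * 18 mod 37 = 13^2 * 18 = 21*18 = 8
  -> A = 8
B = 18^16 mod 37  (bits of 16 = 10000)
  bit 0 = 1: r = r^2 * 18 mod 37 = 1^2 * 18 = 1*18 = 18
  bit 1 = 0: r = r^2 mod 37 = 18^2 = 28
  bit 2 = 0: r = r^2 mod 37 = 28^2 = 7
  bit 3 = 0: r = r^2 mod 37 = 7^2 = 12
  bit 4 = 0: r = r^2 mod 37 = 12^2 = 33
  -> B = 33
s = B^a = 33^15 mod 37  (bits of 15 = 1111)
  bit 0 = 1: r = r^2 * 33 mod 37 = 1^2 * 33 = 1*33 = 33
  bit 1 = 1: r = r^2 * 33 mod 37 = 33^2 * 33 = 16*33 = 10
  bit 2 = 1: r = r^2 * 33 mod 37 = 10^2 * 33 = 26*33 = 7
  bit 3 = 1: r = r^2 * 33 mod 37 = 7^2 * 33 = 12*33 = 26
  -> s = B^a = 26

Answer: 8 33 26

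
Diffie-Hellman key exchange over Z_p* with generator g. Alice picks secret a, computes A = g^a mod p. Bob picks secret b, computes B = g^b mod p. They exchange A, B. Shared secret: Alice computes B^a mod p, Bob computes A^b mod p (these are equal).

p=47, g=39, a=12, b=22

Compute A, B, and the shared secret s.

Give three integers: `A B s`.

Answer: 14 6 37

Derivation:
A = 39^12 mod 47  (bits of 12 = 1100)
  bit 0 = 1: r = r^2 * 39 mod 47 = 1^2 * 39 = 1*39 = 39
  bit 1 = 1: r = r^2 * 39 mod 47 = 39^2 * 39 = 17*39 = 5
  bit 2 = 0: r = r^2 mod 47 = 5^2 = 25
  bit 3 = 0: r = r^2 mod 47 = 25^2 = 14
  -> A = 14
B = 39^22 mod 47  (bits of 22 = 10110)
  bit 0 = 1: r = r^2 * 39 mod 47 = 1^2 * 39 = 1*39 = 39
  bit 1 = 0: r = r^2 mod 47 = 39^2 = 17
  bit 2 = 1: r = r^2 * 39 mod 47 = 17^2 * 39 = 7*39 = 38
  bit 3 = 1: r = r^2 * 39 mod 47 = 38^2 * 39 = 34*39 = 10
  bit 4 = 0: r = r^2 mod 47 = 10^2 = 6
  -> B = 6
s = B^a = 6^12 mod 47  (bits of 12 = 1100)
  bit 0 = 1: r = r^2 * 6 mod 47 = 1^2 * 6 = 1*6 = 6
  bit 1 = 1: r = r^2 * 6 mod 47 = 6^2 * 6 = 36*6 = 28
  bit 2 = 0: r = r^2 mod 47 = 28^2 = 32
  bit 3 = 0: r = r^2 mod 47 = 32^2 = 37
  -> s = B^a = 37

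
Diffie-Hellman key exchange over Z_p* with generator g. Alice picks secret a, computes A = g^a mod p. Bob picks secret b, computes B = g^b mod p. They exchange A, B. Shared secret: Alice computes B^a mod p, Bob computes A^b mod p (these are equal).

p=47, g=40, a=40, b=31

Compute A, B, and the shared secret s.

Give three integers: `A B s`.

A = 40^40 mod 47  (bits of 40 = 101000)
  bit 0 = 1: r = r^2 * 40 mod 47 = 1^2 * 40 = 1*40 = 40
  bit 1 = 0: r = r^2 mod 47 = 40^2 = 2
  bit 2 = 1: r = r^2 * 40 mod 47 = 2^2 * 40 = 4*40 = 19
  bit 3 = 0: r = r^2 mod 47 = 19^2 = 32
  bit 4 = 0: r = r^2 mod 47 = 32^2 = 37
  bit 5 = 0: r = r^2 mod 47 = 37^2 = 6
  -> A = 6
B = 40^31 mod 47  (bits of 31 = 11111)
  bit 0 = 1: r = r^2 * 40 mod 47 = 1^2 * 40 = 1*40 = 40
  bit 1 = 1: r = r^2 * 40 mod 47 = 40^2 * 40 = 2*40 = 33
  bit 2 = 1: r = r^2 * 40 mod 47 = 33^2 * 40 = 8*40 = 38
  bit 3 = 1: r = r^2 * 40 mod 47 = 38^2 * 40 = 34*40 = 44
  bit 4 = 1: r = r^2 * 40 mod 47 = 44^2 * 40 = 9*40 = 31
  -> B = 31
s = B^a = 31^40 mod 47  (bits of 40 = 101000)
  bit 0 = 1: r = r^2 * 31 mod 47 = 1^2 * 31 = 1*31 = 31
  bit 1 = 0: r = r^2 mod 47 = 31^2 = 21
  bit 2 = 1: r = r^2 * 31 mod 47 = 21^2 * 31 = 18*31 = 41
  bit 3 = 0: r = r^2 mod 47 = 41^2 = 36
  bit 4 = 0: r = r^2 mod 47 = 36^2 = 27
  bit 5 = 0: r = r^2 mod 47 = 27^2 = 24
  -> s = B^a = 24

Answer: 6 31 24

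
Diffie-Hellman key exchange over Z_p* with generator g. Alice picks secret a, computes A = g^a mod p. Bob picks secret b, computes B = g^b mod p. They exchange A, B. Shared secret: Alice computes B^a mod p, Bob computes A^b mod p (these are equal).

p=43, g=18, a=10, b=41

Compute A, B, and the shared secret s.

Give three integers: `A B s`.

Answer: 17 12 38

Derivation:
A = 18^10 mod 43  (bits of 10 = 1010)
  bit 0 = 1: r = r^2 * 18 mod 43 = 1^2 * 18 = 1*18 = 18
  bit 1 = 0: r = r^2 mod 43 = 18^2 = 23
  bit 2 = 1: r = r^2 * 18 mod 43 = 23^2 * 18 = 13*18 = 19
  bit 3 = 0: r = r^2 mod 43 = 19^2 = 17
  -> A = 17
B = 18^41 mod 43  (bits of 41 = 101001)
  bit 0 = 1: r = r^2 * 18 mod 43 = 1^2 * 18 = 1*18 = 18
  bit 1 = 0: r = r^2 mod 43 = 18^2 = 23
  bit 2 = 1: r = r^2 * 18 mod 43 = 23^2 * 18 = 13*18 = 19
  bit 3 = 0: r = r^2 mod 43 = 19^2 = 17
  bit 4 = 0: r = r^2 mod 43 = 17^2 = 31
  bit 5 = 1: r = r^2 * 18 mod 43 = 31^2 * 18 = 15*18 = 12
  -> B = 12
s = B^a = 12^10 mod 43  (bits of 10 = 1010)
  bit 0 = 1: r = r^2 * 12 mod 43 = 1^2 * 12 = 1*12 = 12
  bit 1 = 0: r = r^2 mod 43 = 12^2 = 15
  bit 2 = 1: r = r^2 * 12 mod 43 = 15^2 * 12 = 10*12 = 34
  bit 3 = 0: r = r^2 mod 43 = 34^2 = 38
  -> s = B^a = 38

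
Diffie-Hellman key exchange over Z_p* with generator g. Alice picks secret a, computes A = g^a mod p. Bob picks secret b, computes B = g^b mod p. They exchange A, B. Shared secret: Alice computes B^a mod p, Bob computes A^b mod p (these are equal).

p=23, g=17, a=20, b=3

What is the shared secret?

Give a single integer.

A = 17^20 mod 23  (bits of 20 = 10100)
  bit 0 = 1: r = r^2 * 17 mod 23 = 1^2 * 17 = 1*17 = 17
  bit 1 = 0: r = r^2 mod 23 = 17^2 = 13
  bit 2 = 1: r = r^2 * 17 mod 23 = 13^2 * 17 = 8*17 = 21
  bit 3 = 0: r = r^2 mod 23 = 21^2 = 4
  bit 4 = 0: r = r^2 mod 23 = 4^2 = 16
  -> A = 16
B = 17^3 mod 23  (bits of 3 = 11)
  bit 0 = 1: r = r^2 * 17 mod 23 = 1^2 * 17 = 1*17 = 17
  bit 1 = 1: r = r^2 * 17 mod 23 = 17^2 * 17 = 13*17 = 14
  -> B = 14
s = B^a = 14^20 mod 23  (bits of 20 = 10100)
  bit 0 = 1: r = r^2 * 14 mod 23 = 1^2 * 14 = 1*14 = 14
  bit 1 = 0: r = r^2 mod 23 = 14^2 = 12
  bit 2 = 1: r = r^2 * 14 mod 23 = 12^2 * 14 = 6*14 = 15
  bit 3 = 0: r = r^2 mod 23 = 15^2 = 18
  bit 4 = 0: r = r^2 mod 23 = 18^2 = 2
  -> s = B^a = 2

Answer: 2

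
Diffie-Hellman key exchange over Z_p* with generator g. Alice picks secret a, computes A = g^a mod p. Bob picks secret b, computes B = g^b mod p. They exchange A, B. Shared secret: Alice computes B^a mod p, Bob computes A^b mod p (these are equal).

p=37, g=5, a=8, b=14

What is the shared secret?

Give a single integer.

A = 5^8 mod 37  (bits of 8 = 1000)
  bit 0 = 1: r = r^2 * 5 mod 37 = 1^2 * 5 = 1*5 = 5
  bit 1 = 0: r = r^2 mod 37 = 5^2 = 25
  bit 2 = 0: r = r^2 mod 37 = 25^2 = 33
  bit 3 = 0: r = r^2 mod 37 = 33^2 = 16
  -> A = 16
B = 5^14 mod 37  (bits of 14 = 1110)
  bit 0 = 1: r = r^2 * 5 mod 37 = 1^2 * 5 = 1*5 = 5
  bit 1 = 1: r = r^2 * 5 mod 37 = 5^2 * 5 = 25*5 = 14
  bit 2 = 1: r = r^2 * 5 mod 37 = 14^2 * 5 = 11*5 = 18
  bit 3 = 0: r = r^2 mod 37 = 18^2 = 28
  -> B = 28
s = B^a = 28^8 mod 37  (bits of 8 = 1000)
  bit 0 = 1: r = r^2 * 28 mod 37 = 1^2 * 28 = 1*28 = 28
  bit 1 = 0: r = r^2 mod 37 = 28^2 = 7
  bit 2 = 0: r = r^2 mod 37 = 7^2 = 12
  bit 3 = 0: r = r^2 mod 37 = 12^2 = 33
  -> s = B^a = 33

Answer: 33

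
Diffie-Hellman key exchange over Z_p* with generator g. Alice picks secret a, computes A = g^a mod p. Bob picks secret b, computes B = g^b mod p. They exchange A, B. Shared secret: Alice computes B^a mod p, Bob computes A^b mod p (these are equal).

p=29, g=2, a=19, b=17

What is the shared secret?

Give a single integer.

Answer: 27

Derivation:
A = 2^19 mod 29  (bits of 19 = 10011)
  bit 0 = 1: r = r^2 * 2 mod 29 = 1^2 * 2 = 1*2 = 2
  bit 1 = 0: r = r^2 mod 29 = 2^2 = 4
  bit 2 = 0: r = r^2 mod 29 = 4^2 = 16
  bit 3 = 1: r = r^2 * 2 mod 29 = 16^2 * 2 = 24*2 = 19
  bit 4 = 1: r = r^2 * 2 mod 29 = 19^2 * 2 = 13*2 = 26
  -> A = 26
B = 2^17 mod 29  (bits of 17 = 10001)
  bit 0 = 1: r = r^2 * 2 mod 29 = 1^2 * 2 = 1*2 = 2
  bit 1 = 0: r = r^2 mod 29 = 2^2 = 4
  bit 2 = 0: r = r^2 mod 29 = 4^2 = 16
  bit 3 = 0: r = r^2 mod 29 = 16^2 = 24
  bit 4 = 1: r = r^2 * 2 mod 29 = 24^2 * 2 = 25*2 = 21
  -> B = 21
s = B^a = 21^19 mod 29  (bits of 19 = 10011)
  bit 0 = 1: r = r^2 * 21 mod 29 = 1^2 * 21 = 1*21 = 21
  bit 1 = 0: r = r^2 mod 29 = 21^2 = 6
  bit 2 = 0: r = r^2 mod 29 = 6^2 = 7
  bit 3 = 1: r = r^2 * 21 mod 29 = 7^2 * 21 = 20*21 = 14
  bit 4 = 1: r = r^2 * 21 mod 29 = 14^2 * 21 = 22*21 = 27
  -> s = B^a = 27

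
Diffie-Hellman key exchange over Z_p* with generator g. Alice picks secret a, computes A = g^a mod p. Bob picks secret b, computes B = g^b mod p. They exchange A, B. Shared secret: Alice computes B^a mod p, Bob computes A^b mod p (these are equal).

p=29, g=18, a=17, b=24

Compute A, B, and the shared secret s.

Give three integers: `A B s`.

A = 18^17 mod 29  (bits of 17 = 10001)
  bit 0 = 1: r = r^2 * 18 mod 29 = 1^2 * 18 = 1*18 = 18
  bit 1 = 0: r = r^2 mod 29 = 18^2 = 5
  bit 2 = 0: r = r^2 mod 29 = 5^2 = 25
  bit 3 = 0: r = r^2 mod 29 = 25^2 = 16
  bit 4 = 1: r = r^2 * 18 mod 29 = 16^2 * 18 = 24*18 = 26
  -> A = 26
B = 18^24 mod 29  (bits of 24 = 11000)
  bit 0 = 1: r = r^2 * 18 mod 29 = 1^2 * 18 = 1*18 = 18
  bit 1 = 1: r = r^2 * 18 mod 29 = 18^2 * 18 = 5*18 = 3
  bit 2 = 0: r = r^2 mod 29 = 3^2 = 9
  bit 3 = 0: r = r^2 mod 29 = 9^2 = 23
  bit 4 = 0: r = r^2 mod 29 = 23^2 = 7
  -> B = 7
s = B^a = 7^17 mod 29  (bits of 17 = 10001)
  bit 0 = 1: r = r^2 * 7 mod 29 = 1^2 * 7 = 1*7 = 7
  bit 1 = 0: r = r^2 mod 29 = 7^2 = 20
  bit 2 = 0: r = r^2 mod 29 = 20^2 = 23
  bit 3 = 0: r = r^2 mod 29 = 23^2 = 7
  bit 4 = 1: r = r^2 * 7 mod 29 = 7^2 * 7 = 20*7 = 24
  -> s = B^a = 24

Answer: 26 7 24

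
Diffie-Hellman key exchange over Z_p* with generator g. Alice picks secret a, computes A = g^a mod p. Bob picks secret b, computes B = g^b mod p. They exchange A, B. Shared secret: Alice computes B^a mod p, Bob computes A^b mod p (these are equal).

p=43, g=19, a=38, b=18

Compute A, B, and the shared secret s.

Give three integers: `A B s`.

A = 19^38 mod 43  (bits of 38 = 100110)
  bit 0 = 1: r = r^2 * 19 mod 43 = 1^2 * 19 = 1*19 = 19
  bit 1 = 0: r = r^2 mod 43 = 19^2 = 17
  bit 2 = 0: r = r^2 mod 43 = 17^2 = 31
  bit 3 = 1: r = r^2 * 19 mod 43 = 31^2 * 19 = 15*19 = 27
  bit 4 = 1: r = r^2 * 19 mod 43 = 27^2 * 19 = 41*19 = 5
  bit 5 = 0: r = r^2 mod 43 = 5^2 = 25
  -> A = 25
B = 19^18 mod 43  (bits of 18 = 10010)
  bit 0 = 1: r = r^2 * 19 mod 43 = 1^2 * 19 = 1*19 = 19
  bit 1 = 0: r = r^2 mod 43 = 19^2 = 17
  bit 2 = 0: r = r^2 mod 43 = 17^2 = 31
  bit 3 = 1: r = r^2 * 19 mod 43 = 31^2 * 19 = 15*19 = 27
  bit 4 = 0: r = r^2 mod 43 = 27^2 = 41
  -> B = 41
s = B^a = 41^38 mod 43  (bits of 38 = 100110)
  bit 0 = 1: r = r^2 * 41 mod 43 = 1^2 * 41 = 1*41 = 41
  bit 1 = 0: r = r^2 mod 43 = 41^2 = 4
  bit 2 = 0: r = r^2 mod 43 = 4^2 = 16
  bit 3 = 1: r = r^2 * 41 mod 43 = 16^2 * 41 = 41*41 = 4
  bit 4 = 1: r = r^2 * 41 mod 43 = 4^2 * 41 = 16*41 = 11
  bit 5 = 0: r = r^2 mod 43 = 11^2 = 35
  -> s = B^a = 35

Answer: 25 41 35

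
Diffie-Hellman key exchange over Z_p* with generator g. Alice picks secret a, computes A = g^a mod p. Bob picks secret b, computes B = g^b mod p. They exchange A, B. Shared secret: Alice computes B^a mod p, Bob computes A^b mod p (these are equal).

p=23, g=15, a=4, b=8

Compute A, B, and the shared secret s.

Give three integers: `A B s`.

A = 15^4 mod 23  (bits of 4 = 100)
  bit 0 = 1: r = r^2 * 15 mod 23 = 1^2 * 15 = 1*15 = 15
  bit 1 = 0: r = r^2 mod 23 = 15^2 = 18
  bit 2 = 0: r = r^2 mod 23 = 18^2 = 2
  -> A = 2
B = 15^8 mod 23  (bits of 8 = 1000)
  bit 0 = 1: r = r^2 * 15 mod 23 = 1^2 * 15 = 1*15 = 15
  bit 1 = 0: r = r^2 mod 23 = 15^2 = 18
  bit 2 = 0: r = r^2 mod 23 = 18^2 = 2
  bit 3 = 0: r = r^2 mod 23 = 2^2 = 4
  -> B = 4
s = B^a = 4^4 mod 23  (bits of 4 = 100)
  bit 0 = 1: r = r^2 * 4 mod 23 = 1^2 * 4 = 1*4 = 4
  bit 1 = 0: r = r^2 mod 23 = 4^2 = 16
  bit 2 = 0: r = r^2 mod 23 = 16^2 = 3
  -> s = B^a = 3

Answer: 2 4 3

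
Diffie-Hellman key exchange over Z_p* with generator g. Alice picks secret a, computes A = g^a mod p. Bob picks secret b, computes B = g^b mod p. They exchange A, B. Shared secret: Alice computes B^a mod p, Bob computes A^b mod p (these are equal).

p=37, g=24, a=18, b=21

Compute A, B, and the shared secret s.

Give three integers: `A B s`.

A = 24^18 mod 37  (bits of 18 = 10010)
  bit 0 = 1: r = r^2 * 24 mod 37 = 1^2 * 24 = 1*24 = 24
  bit 1 = 0: r = r^2 mod 37 = 24^2 = 21
  bit 2 = 0: r = r^2 mod 37 = 21^2 = 34
  bit 3 = 1: r = r^2 * 24 mod 37 = 34^2 * 24 = 9*24 = 31
  bit 4 = 0: r = r^2 mod 37 = 31^2 = 36
  -> A = 36
B = 24^21 mod 37  (bits of 21 = 10101)
  bit 0 = 1: r = r^2 * 24 mod 37 = 1^2 * 24 = 1*24 = 24
  bit 1 = 0: r = r^2 mod 37 = 24^2 = 21
  bit 2 = 1: r = r^2 * 24 mod 37 = 21^2 * 24 = 34*24 = 2
  bit 3 = 0: r = r^2 mod 37 = 2^2 = 4
  bit 4 = 1: r = r^2 * 24 mod 37 = 4^2 * 24 = 16*24 = 14
  -> B = 14
s = B^a = 14^18 mod 37  (bits of 18 = 10010)
  bit 0 = 1: r = r^2 * 14 mod 37 = 1^2 * 14 = 1*14 = 14
  bit 1 = 0: r = r^2 mod 37 = 14^2 = 11
  bit 2 = 0: r = r^2 mod 37 = 11^2 = 10
  bit 3 = 1: r = r^2 * 14 mod 37 = 10^2 * 14 = 26*14 = 31
  bit 4 = 0: r = r^2 mod 37 = 31^2 = 36
  -> s = B^a = 36

Answer: 36 14 36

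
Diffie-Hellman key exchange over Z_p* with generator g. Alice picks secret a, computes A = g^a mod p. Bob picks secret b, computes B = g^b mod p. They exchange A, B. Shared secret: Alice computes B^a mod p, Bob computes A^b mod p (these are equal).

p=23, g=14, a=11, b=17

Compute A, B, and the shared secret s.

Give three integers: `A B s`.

Answer: 22 20 22

Derivation:
A = 14^11 mod 23  (bits of 11 = 1011)
  bit 0 = 1: r = r^2 * 14 mod 23 = 1^2 * 14 = 1*14 = 14
  bit 1 = 0: r = r^2 mod 23 = 14^2 = 12
  bit 2 = 1: r = r^2 * 14 mod 23 = 12^2 * 14 = 6*14 = 15
  bit 3 = 1: r = r^2 * 14 mod 23 = 15^2 * 14 = 18*14 = 22
  -> A = 22
B = 14^17 mod 23  (bits of 17 = 10001)
  bit 0 = 1: r = r^2 * 14 mod 23 = 1^2 * 14 = 1*14 = 14
  bit 1 = 0: r = r^2 mod 23 = 14^2 = 12
  bit 2 = 0: r = r^2 mod 23 = 12^2 = 6
  bit 3 = 0: r = r^2 mod 23 = 6^2 = 13
  bit 4 = 1: r = r^2 * 14 mod 23 = 13^2 * 14 = 8*14 = 20
  -> B = 20
s = B^a = 20^11 mod 23  (bits of 11 = 1011)
  bit 0 = 1: r = r^2 * 20 mod 23 = 1^2 * 20 = 1*20 = 20
  bit 1 = 0: r = r^2 mod 23 = 20^2 = 9
  bit 2 = 1: r = r^2 * 20 mod 23 = 9^2 * 20 = 12*20 = 10
  bit 3 = 1: r = r^2 * 20 mod 23 = 10^2 * 20 = 8*20 = 22
  -> s = B^a = 22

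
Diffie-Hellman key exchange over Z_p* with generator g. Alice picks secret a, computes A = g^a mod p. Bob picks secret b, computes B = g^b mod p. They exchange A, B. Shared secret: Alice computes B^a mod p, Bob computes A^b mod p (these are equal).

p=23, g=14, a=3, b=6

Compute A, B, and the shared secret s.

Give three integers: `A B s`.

Answer: 7 3 4

Derivation:
A = 14^3 mod 23  (bits of 3 = 11)
  bit 0 = 1: r = r^2 * 14 mod 23 = 1^2 * 14 = 1*14 = 14
  bit 1 = 1: r = r^2 * 14 mod 23 = 14^2 * 14 = 12*14 = 7
  -> A = 7
B = 14^6 mod 23  (bits of 6 = 110)
  bit 0 = 1: r = r^2 * 14 mod 23 = 1^2 * 14 = 1*14 = 14
  bit 1 = 1: r = r^2 * 14 mod 23 = 14^2 * 14 = 12*14 = 7
  bit 2 = 0: r = r^2 mod 23 = 7^2 = 3
  -> B = 3
s = B^a = 3^3 mod 23  (bits of 3 = 11)
  bit 0 = 1: r = r^2 * 3 mod 23 = 1^2 * 3 = 1*3 = 3
  bit 1 = 1: r = r^2 * 3 mod 23 = 3^2 * 3 = 9*3 = 4
  -> s = B^a = 4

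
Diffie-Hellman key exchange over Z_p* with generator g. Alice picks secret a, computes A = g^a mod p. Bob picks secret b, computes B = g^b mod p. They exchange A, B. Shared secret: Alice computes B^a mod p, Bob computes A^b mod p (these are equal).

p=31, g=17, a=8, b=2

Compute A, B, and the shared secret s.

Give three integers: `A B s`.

A = 17^8 mod 31  (bits of 8 = 1000)
  bit 0 = 1: r = r^2 * 17 mod 31 = 1^2 * 17 = 1*17 = 17
  bit 1 = 0: r = r^2 mod 31 = 17^2 = 10
  bit 2 = 0: r = r^2 mod 31 = 10^2 = 7
  bit 3 = 0: r = r^2 mod 31 = 7^2 = 18
  -> A = 18
B = 17^2 mod 31  (bits of 2 = 10)
  bit 0 = 1: r = r^2 * 17 mod 31 = 1^2 * 17 = 1*17 = 17
  bit 1 = 0: r = r^2 mod 31 = 17^2 = 10
  -> B = 10
s = B^a = 10^8 mod 31  (bits of 8 = 1000)
  bit 0 = 1: r = r^2 * 10 mod 31 = 1^2 * 10 = 1*10 = 10
  bit 1 = 0: r = r^2 mod 31 = 10^2 = 7
  bit 2 = 0: r = r^2 mod 31 = 7^2 = 18
  bit 3 = 0: r = r^2 mod 31 = 18^2 = 14
  -> s = B^a = 14

Answer: 18 10 14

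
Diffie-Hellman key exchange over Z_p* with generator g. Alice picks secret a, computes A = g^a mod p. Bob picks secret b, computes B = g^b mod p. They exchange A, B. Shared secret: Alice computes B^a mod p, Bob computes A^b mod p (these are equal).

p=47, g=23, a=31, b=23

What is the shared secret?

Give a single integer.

Answer: 46

Derivation:
A = 23^31 mod 47  (bits of 31 = 11111)
  bit 0 = 1: r = r^2 * 23 mod 47 = 1^2 * 23 = 1*23 = 23
  bit 1 = 1: r = r^2 * 23 mod 47 = 23^2 * 23 = 12*23 = 41
  bit 2 = 1: r = r^2 * 23 mod 47 = 41^2 * 23 = 36*23 = 29
  bit 3 = 1: r = r^2 * 23 mod 47 = 29^2 * 23 = 42*23 = 26
  bit 4 = 1: r = r^2 * 23 mod 47 = 26^2 * 23 = 18*23 = 38
  -> A = 38
B = 23^23 mod 47  (bits of 23 = 10111)
  bit 0 = 1: r = r^2 * 23 mod 47 = 1^2 * 23 = 1*23 = 23
  bit 1 = 0: r = r^2 mod 47 = 23^2 = 12
  bit 2 = 1: r = r^2 * 23 mod 47 = 12^2 * 23 = 3*23 = 22
  bit 3 = 1: r = r^2 * 23 mod 47 = 22^2 * 23 = 14*23 = 40
  bit 4 = 1: r = r^2 * 23 mod 47 = 40^2 * 23 = 2*23 = 46
  -> B = 46
s = B^a = 46^31 mod 47  (bits of 31 = 11111)
  bit 0 = 1: r = r^2 * 46 mod 47 = 1^2 * 46 = 1*46 = 46
  bit 1 = 1: r = r^2 * 46 mod 47 = 46^2 * 46 = 1*46 = 46
  bit 2 = 1: r = r^2 * 46 mod 47 = 46^2 * 46 = 1*46 = 46
  bit 3 = 1: r = r^2 * 46 mod 47 = 46^2 * 46 = 1*46 = 46
  bit 4 = 1: r = r^2 * 46 mod 47 = 46^2 * 46 = 1*46 = 46
  -> s = B^a = 46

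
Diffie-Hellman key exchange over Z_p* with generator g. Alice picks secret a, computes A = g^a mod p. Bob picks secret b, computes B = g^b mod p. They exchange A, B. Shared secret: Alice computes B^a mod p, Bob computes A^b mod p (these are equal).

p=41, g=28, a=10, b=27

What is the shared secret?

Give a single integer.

Answer: 32

Derivation:
A = 28^10 mod 41  (bits of 10 = 1010)
  bit 0 = 1: r = r^2 * 28 mod 41 = 1^2 * 28 = 1*28 = 28
  bit 1 = 0: r = r^2 mod 41 = 28^2 = 5
  bit 2 = 1: r = r^2 * 28 mod 41 = 5^2 * 28 = 25*28 = 3
  bit 3 = 0: r = r^2 mod 41 = 3^2 = 9
  -> A = 9
B = 28^27 mod 41  (bits of 27 = 11011)
  bit 0 = 1: r = r^2 * 28 mod 41 = 1^2 * 28 = 1*28 = 28
  bit 1 = 1: r = r^2 * 28 mod 41 = 28^2 * 28 = 5*28 = 17
  bit 2 = 0: r = r^2 mod 41 = 17^2 = 2
  bit 3 = 1: r = r^2 * 28 mod 41 = 2^2 * 28 = 4*28 = 30
  bit 4 = 1: r = r^2 * 28 mod 41 = 30^2 * 28 = 39*28 = 26
  -> B = 26
s = B^a = 26^10 mod 41  (bits of 10 = 1010)
  bit 0 = 1: r = r^2 * 26 mod 41 = 1^2 * 26 = 1*26 = 26
  bit 1 = 0: r = r^2 mod 41 = 26^2 = 20
  bit 2 = 1: r = r^2 * 26 mod 41 = 20^2 * 26 = 31*26 = 27
  bit 3 = 0: r = r^2 mod 41 = 27^2 = 32
  -> s = B^a = 32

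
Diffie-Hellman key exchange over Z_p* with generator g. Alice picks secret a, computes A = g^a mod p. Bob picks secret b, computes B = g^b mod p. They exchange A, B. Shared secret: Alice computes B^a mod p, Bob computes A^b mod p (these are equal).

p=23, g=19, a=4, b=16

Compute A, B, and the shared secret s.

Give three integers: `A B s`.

A = 19^4 mod 23  (bits of 4 = 100)
  bit 0 = 1: r = r^2 * 19 mod 23 = 1^2 * 19 = 1*19 = 19
  bit 1 = 0: r = r^2 mod 23 = 19^2 = 16
  bit 2 = 0: r = r^2 mod 23 = 16^2 = 3
  -> A = 3
B = 19^16 mod 23  (bits of 16 = 10000)
  bit 0 = 1: r = r^2 * 19 mod 23 = 1^2 * 19 = 1*19 = 19
  bit 1 = 0: r = r^2 mod 23 = 19^2 = 16
  bit 2 = 0: r = r^2 mod 23 = 16^2 = 3
  bit 3 = 0: r = r^2 mod 23 = 3^2 = 9
  bit 4 = 0: r = r^2 mod 23 = 9^2 = 12
  -> B = 12
s = B^a = 12^4 mod 23  (bits of 4 = 100)
  bit 0 = 1: r = r^2 * 12 mod 23 = 1^2 * 12 = 1*12 = 12
  bit 1 = 0: r = r^2 mod 23 = 12^2 = 6
  bit 2 = 0: r = r^2 mod 23 = 6^2 = 13
  -> s = B^a = 13

Answer: 3 12 13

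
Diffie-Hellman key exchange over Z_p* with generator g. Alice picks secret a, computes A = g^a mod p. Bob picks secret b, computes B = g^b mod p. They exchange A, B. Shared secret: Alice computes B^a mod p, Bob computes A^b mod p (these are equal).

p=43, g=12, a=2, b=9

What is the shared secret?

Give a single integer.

A = 12^2 mod 43  (bits of 2 = 10)
  bit 0 = 1: r = r^2 * 12 mod 43 = 1^2 * 12 = 1*12 = 12
  bit 1 = 0: r = r^2 mod 43 = 12^2 = 15
  -> A = 15
B = 12^9 mod 43  (bits of 9 = 1001)
  bit 0 = 1: r = r^2 * 12 mod 43 = 1^2 * 12 = 1*12 = 12
  bit 1 = 0: r = r^2 mod 43 = 12^2 = 15
  bit 2 = 0: r = r^2 mod 43 = 15^2 = 10
  bit 3 = 1: r = r^2 * 12 mod 43 = 10^2 * 12 = 14*12 = 39
  -> B = 39
s = B^a = 39^2 mod 43  (bits of 2 = 10)
  bit 0 = 1: r = r^2 * 39 mod 43 = 1^2 * 39 = 1*39 = 39
  bit 1 = 0: r = r^2 mod 43 = 39^2 = 16
  -> s = B^a = 16

Answer: 16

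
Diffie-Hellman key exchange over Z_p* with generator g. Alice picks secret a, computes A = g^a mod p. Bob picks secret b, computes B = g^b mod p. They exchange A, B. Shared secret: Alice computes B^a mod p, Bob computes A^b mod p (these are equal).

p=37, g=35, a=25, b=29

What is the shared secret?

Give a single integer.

Answer: 5

Derivation:
A = 35^25 mod 37  (bits of 25 = 11001)
  bit 0 = 1: r = r^2 * 35 mod 37 = 1^2 * 35 = 1*35 = 35
  bit 1 = 1: r = r^2 * 35 mod 37 = 35^2 * 35 = 4*35 = 29
  bit 2 = 0: r = r^2 mod 37 = 29^2 = 27
  bit 3 = 0: r = r^2 mod 37 = 27^2 = 26
  bit 4 = 1: r = r^2 * 35 mod 37 = 26^2 * 35 = 10*35 = 17
  -> A = 17
B = 35^29 mod 37  (bits of 29 = 11101)
  bit 0 = 1: r = r^2 * 35 mod 37 = 1^2 * 35 = 1*35 = 35
  bit 1 = 1: r = r^2 * 35 mod 37 = 35^2 * 35 = 4*35 = 29
  bit 2 = 1: r = r^2 * 35 mod 37 = 29^2 * 35 = 27*35 = 20
  bit 3 = 0: r = r^2 mod 37 = 20^2 = 30
  bit 4 = 1: r = r^2 * 35 mod 37 = 30^2 * 35 = 12*35 = 13
  -> B = 13
s = B^a = 13^25 mod 37  (bits of 25 = 11001)
  bit 0 = 1: r = r^2 * 13 mod 37 = 1^2 * 13 = 1*13 = 13
  bit 1 = 1: r = r^2 * 13 mod 37 = 13^2 * 13 = 21*13 = 14
  bit 2 = 0: r = r^2 mod 37 = 14^2 = 11
  bit 3 = 0: r = r^2 mod 37 = 11^2 = 10
  bit 4 = 1: r = r^2 * 13 mod 37 = 10^2 * 13 = 26*13 = 5
  -> s = B^a = 5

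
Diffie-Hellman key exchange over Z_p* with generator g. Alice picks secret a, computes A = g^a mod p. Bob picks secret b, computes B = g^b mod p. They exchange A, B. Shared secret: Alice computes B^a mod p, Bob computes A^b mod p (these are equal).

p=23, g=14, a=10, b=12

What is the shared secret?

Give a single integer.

A = 14^10 mod 23  (bits of 10 = 1010)
  bit 0 = 1: r = r^2 * 14 mod 23 = 1^2 * 14 = 1*14 = 14
  bit 1 = 0: r = r^2 mod 23 = 14^2 = 12
  bit 2 = 1: r = r^2 * 14 mod 23 = 12^2 * 14 = 6*14 = 15
  bit 3 = 0: r = r^2 mod 23 = 15^2 = 18
  -> A = 18
B = 14^12 mod 23  (bits of 12 = 1100)
  bit 0 = 1: r = r^2 * 14 mod 23 = 1^2 * 14 = 1*14 = 14
  bit 1 = 1: r = r^2 * 14 mod 23 = 14^2 * 14 = 12*14 = 7
  bit 2 = 0: r = r^2 mod 23 = 7^2 = 3
  bit 3 = 0: r = r^2 mod 23 = 3^2 = 9
  -> B = 9
s = B^a = 9^10 mod 23  (bits of 10 = 1010)
  bit 0 = 1: r = r^2 * 9 mod 23 = 1^2 * 9 = 1*9 = 9
  bit 1 = 0: r = r^2 mod 23 = 9^2 = 12
  bit 2 = 1: r = r^2 * 9 mod 23 = 12^2 * 9 = 6*9 = 8
  bit 3 = 0: r = r^2 mod 23 = 8^2 = 18
  -> s = B^a = 18

Answer: 18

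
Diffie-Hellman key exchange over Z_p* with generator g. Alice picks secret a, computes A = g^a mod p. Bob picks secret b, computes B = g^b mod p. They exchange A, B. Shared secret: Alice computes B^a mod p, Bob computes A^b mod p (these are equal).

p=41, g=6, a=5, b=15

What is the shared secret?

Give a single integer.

Answer: 38

Derivation:
A = 6^5 mod 41  (bits of 5 = 101)
  bit 0 = 1: r = r^2 * 6 mod 41 = 1^2 * 6 = 1*6 = 6
  bit 1 = 0: r = r^2 mod 41 = 6^2 = 36
  bit 2 = 1: r = r^2 * 6 mod 41 = 36^2 * 6 = 25*6 = 27
  -> A = 27
B = 6^15 mod 41  (bits of 15 = 1111)
  bit 0 = 1: r = r^2 * 6 mod 41 = 1^2 * 6 = 1*6 = 6
  bit 1 = 1: r = r^2 * 6 mod 41 = 6^2 * 6 = 36*6 = 11
  bit 2 = 1: r = r^2 * 6 mod 41 = 11^2 * 6 = 39*6 = 29
  bit 3 = 1: r = r^2 * 6 mod 41 = 29^2 * 6 = 21*6 = 3
  -> B = 3
s = B^a = 3^5 mod 41  (bits of 5 = 101)
  bit 0 = 1: r = r^2 * 3 mod 41 = 1^2 * 3 = 1*3 = 3
  bit 1 = 0: r = r^2 mod 41 = 3^2 = 9
  bit 2 = 1: r = r^2 * 3 mod 41 = 9^2 * 3 = 40*3 = 38
  -> s = B^a = 38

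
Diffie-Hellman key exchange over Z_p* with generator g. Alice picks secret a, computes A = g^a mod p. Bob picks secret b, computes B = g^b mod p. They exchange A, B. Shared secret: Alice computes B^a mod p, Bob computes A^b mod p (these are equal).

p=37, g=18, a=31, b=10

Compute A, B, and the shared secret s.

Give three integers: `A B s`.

Answer: 5 3 30

Derivation:
A = 18^31 mod 37  (bits of 31 = 11111)
  bit 0 = 1: r = r^2 * 18 mod 37 = 1^2 * 18 = 1*18 = 18
  bit 1 = 1: r = r^2 * 18 mod 37 = 18^2 * 18 = 28*18 = 23
  bit 2 = 1: r = r^2 * 18 mod 37 = 23^2 * 18 = 11*18 = 13
  bit 3 = 1: r = r^2 * 18 mod 37 = 13^2 * 18 = 21*18 = 8
  bit 4 = 1: r = r^2 * 18 mod 37 = 8^2 * 18 = 27*18 = 5
  -> A = 5
B = 18^10 mod 37  (bits of 10 = 1010)
  bit 0 = 1: r = r^2 * 18 mod 37 = 1^2 * 18 = 1*18 = 18
  bit 1 = 0: r = r^2 mod 37 = 18^2 = 28
  bit 2 = 1: r = r^2 * 18 mod 37 = 28^2 * 18 = 7*18 = 15
  bit 3 = 0: r = r^2 mod 37 = 15^2 = 3
  -> B = 3
s = B^a = 3^31 mod 37  (bits of 31 = 11111)
  bit 0 = 1: r = r^2 * 3 mod 37 = 1^2 * 3 = 1*3 = 3
  bit 1 = 1: r = r^2 * 3 mod 37 = 3^2 * 3 = 9*3 = 27
  bit 2 = 1: r = r^2 * 3 mod 37 = 27^2 * 3 = 26*3 = 4
  bit 3 = 1: r = r^2 * 3 mod 37 = 4^2 * 3 = 16*3 = 11
  bit 4 = 1: r = r^2 * 3 mod 37 = 11^2 * 3 = 10*3 = 30
  -> s = B^a = 30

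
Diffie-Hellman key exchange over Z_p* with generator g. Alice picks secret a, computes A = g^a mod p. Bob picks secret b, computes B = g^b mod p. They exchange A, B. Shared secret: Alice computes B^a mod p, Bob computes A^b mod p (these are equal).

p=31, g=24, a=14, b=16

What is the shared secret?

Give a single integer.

Answer: 9

Derivation:
A = 24^14 mod 31  (bits of 14 = 1110)
  bit 0 = 1: r = r^2 * 24 mod 31 = 1^2 * 24 = 1*24 = 24
  bit 1 = 1: r = r^2 * 24 mod 31 = 24^2 * 24 = 18*24 = 29
  bit 2 = 1: r = r^2 * 24 mod 31 = 29^2 * 24 = 4*24 = 3
  bit 3 = 0: r = r^2 mod 31 = 3^2 = 9
  -> A = 9
B = 24^16 mod 31  (bits of 16 = 10000)
  bit 0 = 1: r = r^2 * 24 mod 31 = 1^2 * 24 = 1*24 = 24
  bit 1 = 0: r = r^2 mod 31 = 24^2 = 18
  bit 2 = 0: r = r^2 mod 31 = 18^2 = 14
  bit 3 = 0: r = r^2 mod 31 = 14^2 = 10
  bit 4 = 0: r = r^2 mod 31 = 10^2 = 7
  -> B = 7
s = B^a = 7^14 mod 31  (bits of 14 = 1110)
  bit 0 = 1: r = r^2 * 7 mod 31 = 1^2 * 7 = 1*7 = 7
  bit 1 = 1: r = r^2 * 7 mod 31 = 7^2 * 7 = 18*7 = 2
  bit 2 = 1: r = r^2 * 7 mod 31 = 2^2 * 7 = 4*7 = 28
  bit 3 = 0: r = r^2 mod 31 = 28^2 = 9
  -> s = B^a = 9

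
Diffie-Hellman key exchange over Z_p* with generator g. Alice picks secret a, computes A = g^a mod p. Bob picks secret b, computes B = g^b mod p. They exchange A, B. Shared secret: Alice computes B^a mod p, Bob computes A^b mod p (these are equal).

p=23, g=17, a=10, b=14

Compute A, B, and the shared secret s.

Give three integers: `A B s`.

Answer: 4 9 18

Derivation:
A = 17^10 mod 23  (bits of 10 = 1010)
  bit 0 = 1: r = r^2 * 17 mod 23 = 1^2 * 17 = 1*17 = 17
  bit 1 = 0: r = r^2 mod 23 = 17^2 = 13
  bit 2 = 1: r = r^2 * 17 mod 23 = 13^2 * 17 = 8*17 = 21
  bit 3 = 0: r = r^2 mod 23 = 21^2 = 4
  -> A = 4
B = 17^14 mod 23  (bits of 14 = 1110)
  bit 0 = 1: r = r^2 * 17 mod 23 = 1^2 * 17 = 1*17 = 17
  bit 1 = 1: r = r^2 * 17 mod 23 = 17^2 * 17 = 13*17 = 14
  bit 2 = 1: r = r^2 * 17 mod 23 = 14^2 * 17 = 12*17 = 20
  bit 3 = 0: r = r^2 mod 23 = 20^2 = 9
  -> B = 9
s = B^a = 9^10 mod 23  (bits of 10 = 1010)
  bit 0 = 1: r = r^2 * 9 mod 23 = 1^2 * 9 = 1*9 = 9
  bit 1 = 0: r = r^2 mod 23 = 9^2 = 12
  bit 2 = 1: r = r^2 * 9 mod 23 = 12^2 * 9 = 6*9 = 8
  bit 3 = 0: r = r^2 mod 23 = 8^2 = 18
  -> s = B^a = 18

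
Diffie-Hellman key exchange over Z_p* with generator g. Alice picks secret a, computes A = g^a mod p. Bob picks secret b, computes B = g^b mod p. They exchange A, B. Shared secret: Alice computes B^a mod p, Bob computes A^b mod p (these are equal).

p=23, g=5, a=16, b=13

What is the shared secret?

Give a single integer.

Answer: 9

Derivation:
A = 5^16 mod 23  (bits of 16 = 10000)
  bit 0 = 1: r = r^2 * 5 mod 23 = 1^2 * 5 = 1*5 = 5
  bit 1 = 0: r = r^2 mod 23 = 5^2 = 2
  bit 2 = 0: r = r^2 mod 23 = 2^2 = 4
  bit 3 = 0: r = r^2 mod 23 = 4^2 = 16
  bit 4 = 0: r = r^2 mod 23 = 16^2 = 3
  -> A = 3
B = 5^13 mod 23  (bits of 13 = 1101)
  bit 0 = 1: r = r^2 * 5 mod 23 = 1^2 * 5 = 1*5 = 5
  bit 1 = 1: r = r^2 * 5 mod 23 = 5^2 * 5 = 2*5 = 10
  bit 2 = 0: r = r^2 mod 23 = 10^2 = 8
  bit 3 = 1: r = r^2 * 5 mod 23 = 8^2 * 5 = 18*5 = 21
  -> B = 21
s = B^a = 21^16 mod 23  (bits of 16 = 10000)
  bit 0 = 1: r = r^2 * 21 mod 23 = 1^2 * 21 = 1*21 = 21
  bit 1 = 0: r = r^2 mod 23 = 21^2 = 4
  bit 2 = 0: r = r^2 mod 23 = 4^2 = 16
  bit 3 = 0: r = r^2 mod 23 = 16^2 = 3
  bit 4 = 0: r = r^2 mod 23 = 3^2 = 9
  -> s = B^a = 9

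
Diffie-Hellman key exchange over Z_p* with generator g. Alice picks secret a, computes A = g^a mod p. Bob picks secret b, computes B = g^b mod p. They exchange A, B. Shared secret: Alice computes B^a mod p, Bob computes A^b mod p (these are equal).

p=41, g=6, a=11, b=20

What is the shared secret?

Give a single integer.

A = 6^11 mod 41  (bits of 11 = 1011)
  bit 0 = 1: r = r^2 * 6 mod 41 = 1^2 * 6 = 1*6 = 6
  bit 1 = 0: r = r^2 mod 41 = 6^2 = 36
  bit 2 = 1: r = r^2 * 6 mod 41 = 36^2 * 6 = 25*6 = 27
  bit 3 = 1: r = r^2 * 6 mod 41 = 27^2 * 6 = 32*6 = 28
  -> A = 28
B = 6^20 mod 41  (bits of 20 = 10100)
  bit 0 = 1: r = r^2 * 6 mod 41 = 1^2 * 6 = 1*6 = 6
  bit 1 = 0: r = r^2 mod 41 = 6^2 = 36
  bit 2 = 1: r = r^2 * 6 mod 41 = 36^2 * 6 = 25*6 = 27
  bit 3 = 0: r = r^2 mod 41 = 27^2 = 32
  bit 4 = 0: r = r^2 mod 41 = 32^2 = 40
  -> B = 40
s = B^a = 40^11 mod 41  (bits of 11 = 1011)
  bit 0 = 1: r = r^2 * 40 mod 41 = 1^2 * 40 = 1*40 = 40
  bit 1 = 0: r = r^2 mod 41 = 40^2 = 1
  bit 2 = 1: r = r^2 * 40 mod 41 = 1^2 * 40 = 1*40 = 40
  bit 3 = 1: r = r^2 * 40 mod 41 = 40^2 * 40 = 1*40 = 40
  -> s = B^a = 40

Answer: 40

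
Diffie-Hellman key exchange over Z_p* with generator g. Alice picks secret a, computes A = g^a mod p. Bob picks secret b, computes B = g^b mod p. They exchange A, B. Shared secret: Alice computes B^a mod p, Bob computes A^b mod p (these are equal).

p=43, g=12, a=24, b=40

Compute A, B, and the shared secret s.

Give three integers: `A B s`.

Answer: 35 23 41

Derivation:
A = 12^24 mod 43  (bits of 24 = 11000)
  bit 0 = 1: r = r^2 * 12 mod 43 = 1^2 * 12 = 1*12 = 12
  bit 1 = 1: r = r^2 * 12 mod 43 = 12^2 * 12 = 15*12 = 8
  bit 2 = 0: r = r^2 mod 43 = 8^2 = 21
  bit 3 = 0: r = r^2 mod 43 = 21^2 = 11
  bit 4 = 0: r = r^2 mod 43 = 11^2 = 35
  -> A = 35
B = 12^40 mod 43  (bits of 40 = 101000)
  bit 0 = 1: r = r^2 * 12 mod 43 = 1^2 * 12 = 1*12 = 12
  bit 1 = 0: r = r^2 mod 43 = 12^2 = 15
  bit 2 = 1: r = r^2 * 12 mod 43 = 15^2 * 12 = 10*12 = 34
  bit 3 = 0: r = r^2 mod 43 = 34^2 = 38
  bit 4 = 0: r = r^2 mod 43 = 38^2 = 25
  bit 5 = 0: r = r^2 mod 43 = 25^2 = 23
  -> B = 23
s = B^a = 23^24 mod 43  (bits of 24 = 11000)
  bit 0 = 1: r = r^2 * 23 mod 43 = 1^2 * 23 = 1*23 = 23
  bit 1 = 1: r = r^2 * 23 mod 43 = 23^2 * 23 = 13*23 = 41
  bit 2 = 0: r = r^2 mod 43 = 41^2 = 4
  bit 3 = 0: r = r^2 mod 43 = 4^2 = 16
  bit 4 = 0: r = r^2 mod 43 = 16^2 = 41
  -> s = B^a = 41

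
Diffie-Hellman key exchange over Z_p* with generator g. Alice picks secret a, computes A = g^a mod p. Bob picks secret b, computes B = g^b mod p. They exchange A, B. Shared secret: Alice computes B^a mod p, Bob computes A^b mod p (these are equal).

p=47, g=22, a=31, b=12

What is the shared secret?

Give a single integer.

A = 22^31 mod 47  (bits of 31 = 11111)
  bit 0 = 1: r = r^2 * 22 mod 47 = 1^2 * 22 = 1*22 = 22
  bit 1 = 1: r = r^2 * 22 mod 47 = 22^2 * 22 = 14*22 = 26
  bit 2 = 1: r = r^2 * 22 mod 47 = 26^2 * 22 = 18*22 = 20
  bit 3 = 1: r = r^2 * 22 mod 47 = 20^2 * 22 = 24*22 = 11
  bit 4 = 1: r = r^2 * 22 mod 47 = 11^2 * 22 = 27*22 = 30
  -> A = 30
B = 22^12 mod 47  (bits of 12 = 1100)
  bit 0 = 1: r = r^2 * 22 mod 47 = 1^2 * 22 = 1*22 = 22
  bit 1 = 1: r = r^2 * 22 mod 47 = 22^2 * 22 = 14*22 = 26
  bit 2 = 0: r = r^2 mod 47 = 26^2 = 18
  bit 3 = 0: r = r^2 mod 47 = 18^2 = 42
  -> B = 42
s = B^a = 42^31 mod 47  (bits of 31 = 11111)
  bit 0 = 1: r = r^2 * 42 mod 47 = 1^2 * 42 = 1*42 = 42
  bit 1 = 1: r = r^2 * 42 mod 47 = 42^2 * 42 = 25*42 = 16
  bit 2 = 1: r = r^2 * 42 mod 47 = 16^2 * 42 = 21*42 = 36
  bit 3 = 1: r = r^2 * 42 mod 47 = 36^2 * 42 = 27*42 = 6
  bit 4 = 1: r = r^2 * 42 mod 47 = 6^2 * 42 = 36*42 = 8
  -> s = B^a = 8

Answer: 8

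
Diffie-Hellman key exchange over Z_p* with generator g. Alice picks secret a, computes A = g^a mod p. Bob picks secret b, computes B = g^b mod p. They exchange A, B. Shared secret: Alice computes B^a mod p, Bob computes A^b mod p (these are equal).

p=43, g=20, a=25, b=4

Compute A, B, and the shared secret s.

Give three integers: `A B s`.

A = 20^25 mod 43  (bits of 25 = 11001)
  bit 0 = 1: r = r^2 * 20 mod 43 = 1^2 * 20 = 1*20 = 20
  bit 1 = 1: r = r^2 * 20 mod 43 = 20^2 * 20 = 13*20 = 2
  bit 2 = 0: r = r^2 mod 43 = 2^2 = 4
  bit 3 = 0: r = r^2 mod 43 = 4^2 = 16
  bit 4 = 1: r = r^2 * 20 mod 43 = 16^2 * 20 = 41*20 = 3
  -> A = 3
B = 20^4 mod 43  (bits of 4 = 100)
  bit 0 = 1: r = r^2 * 20 mod 43 = 1^2 * 20 = 1*20 = 20
  bit 1 = 0: r = r^2 mod 43 = 20^2 = 13
  bit 2 = 0: r = r^2 mod 43 = 13^2 = 40
  -> B = 40
s = B^a = 40^25 mod 43  (bits of 25 = 11001)
  bit 0 = 1: r = r^2 * 40 mod 43 = 1^2 * 40 = 1*40 = 40
  bit 1 = 1: r = r^2 * 40 mod 43 = 40^2 * 40 = 9*40 = 16
  bit 2 = 0: r = r^2 mod 43 = 16^2 = 41
  bit 3 = 0: r = r^2 mod 43 = 41^2 = 4
  bit 4 = 1: r = r^2 * 40 mod 43 = 4^2 * 40 = 16*40 = 38
  -> s = B^a = 38

Answer: 3 40 38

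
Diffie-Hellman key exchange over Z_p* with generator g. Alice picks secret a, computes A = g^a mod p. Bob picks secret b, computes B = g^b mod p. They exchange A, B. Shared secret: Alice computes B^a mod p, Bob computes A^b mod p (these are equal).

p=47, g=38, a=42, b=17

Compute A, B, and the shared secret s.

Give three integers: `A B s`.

Answer: 42 43 9

Derivation:
A = 38^42 mod 47  (bits of 42 = 101010)
  bit 0 = 1: r = r^2 * 38 mod 47 = 1^2 * 38 = 1*38 = 38
  bit 1 = 0: r = r^2 mod 47 = 38^2 = 34
  bit 2 = 1: r = r^2 * 38 mod 47 = 34^2 * 38 = 28*38 = 30
  bit 3 = 0: r = r^2 mod 47 = 30^2 = 7
  bit 4 = 1: r = r^2 * 38 mod 47 = 7^2 * 38 = 2*38 = 29
  bit 5 = 0: r = r^2 mod 47 = 29^2 = 42
  -> A = 42
B = 38^17 mod 47  (bits of 17 = 10001)
  bit 0 = 1: r = r^2 * 38 mod 47 = 1^2 * 38 = 1*38 = 38
  bit 1 = 0: r = r^2 mod 47 = 38^2 = 34
  bit 2 = 0: r = r^2 mod 47 = 34^2 = 28
  bit 3 = 0: r = r^2 mod 47 = 28^2 = 32
  bit 4 = 1: r = r^2 * 38 mod 47 = 32^2 * 38 = 37*38 = 43
  -> B = 43
s = B^a = 43^42 mod 47  (bits of 42 = 101010)
  bit 0 = 1: r = r^2 * 43 mod 47 = 1^2 * 43 = 1*43 = 43
  bit 1 = 0: r = r^2 mod 47 = 43^2 = 16
  bit 2 = 1: r = r^2 * 43 mod 47 = 16^2 * 43 = 21*43 = 10
  bit 3 = 0: r = r^2 mod 47 = 10^2 = 6
  bit 4 = 1: r = r^2 * 43 mod 47 = 6^2 * 43 = 36*43 = 44
  bit 5 = 0: r = r^2 mod 47 = 44^2 = 9
  -> s = B^a = 9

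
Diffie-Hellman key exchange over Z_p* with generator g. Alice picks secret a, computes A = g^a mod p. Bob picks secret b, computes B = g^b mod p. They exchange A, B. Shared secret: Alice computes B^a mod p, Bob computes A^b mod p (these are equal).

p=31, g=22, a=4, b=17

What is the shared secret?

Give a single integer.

A = 22^4 mod 31  (bits of 4 = 100)
  bit 0 = 1: r = r^2 * 22 mod 31 = 1^2 * 22 = 1*22 = 22
  bit 1 = 0: r = r^2 mod 31 = 22^2 = 19
  bit 2 = 0: r = r^2 mod 31 = 19^2 = 20
  -> A = 20
B = 22^17 mod 31  (bits of 17 = 10001)
  bit 0 = 1: r = r^2 * 22 mod 31 = 1^2 * 22 = 1*22 = 22
  bit 1 = 0: r = r^2 mod 31 = 22^2 = 19
  bit 2 = 0: r = r^2 mod 31 = 19^2 = 20
  bit 3 = 0: r = r^2 mod 31 = 20^2 = 28
  bit 4 = 1: r = r^2 * 22 mod 31 = 28^2 * 22 = 9*22 = 12
  -> B = 12
s = B^a = 12^4 mod 31  (bits of 4 = 100)
  bit 0 = 1: r = r^2 * 12 mod 31 = 1^2 * 12 = 1*12 = 12
  bit 1 = 0: r = r^2 mod 31 = 12^2 = 20
  bit 2 = 0: r = r^2 mod 31 = 20^2 = 28
  -> s = B^a = 28

Answer: 28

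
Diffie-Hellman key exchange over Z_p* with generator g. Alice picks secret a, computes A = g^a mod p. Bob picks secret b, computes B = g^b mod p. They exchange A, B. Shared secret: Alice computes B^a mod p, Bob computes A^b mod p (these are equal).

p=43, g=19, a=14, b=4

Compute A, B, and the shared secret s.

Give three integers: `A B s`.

Answer: 36 31 36

Derivation:
A = 19^14 mod 43  (bits of 14 = 1110)
  bit 0 = 1: r = r^2 * 19 mod 43 = 1^2 * 19 = 1*19 = 19
  bit 1 = 1: r = r^2 * 19 mod 43 = 19^2 * 19 = 17*19 = 22
  bit 2 = 1: r = r^2 * 19 mod 43 = 22^2 * 19 = 11*19 = 37
  bit 3 = 0: r = r^2 mod 43 = 37^2 = 36
  -> A = 36
B = 19^4 mod 43  (bits of 4 = 100)
  bit 0 = 1: r = r^2 * 19 mod 43 = 1^2 * 19 = 1*19 = 19
  bit 1 = 0: r = r^2 mod 43 = 19^2 = 17
  bit 2 = 0: r = r^2 mod 43 = 17^2 = 31
  -> B = 31
s = B^a = 31^14 mod 43  (bits of 14 = 1110)
  bit 0 = 1: r = r^2 * 31 mod 43 = 1^2 * 31 = 1*31 = 31
  bit 1 = 1: r = r^2 * 31 mod 43 = 31^2 * 31 = 15*31 = 35
  bit 2 = 1: r = r^2 * 31 mod 43 = 35^2 * 31 = 21*31 = 6
  bit 3 = 0: r = r^2 mod 43 = 6^2 = 36
  -> s = B^a = 36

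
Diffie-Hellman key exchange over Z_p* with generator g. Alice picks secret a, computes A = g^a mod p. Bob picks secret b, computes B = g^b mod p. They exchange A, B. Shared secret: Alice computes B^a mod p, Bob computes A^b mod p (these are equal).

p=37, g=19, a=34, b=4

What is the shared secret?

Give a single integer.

A = 19^34 mod 37  (bits of 34 = 100010)
  bit 0 = 1: r = r^2 * 19 mod 37 = 1^2 * 19 = 1*19 = 19
  bit 1 = 0: r = r^2 mod 37 = 19^2 = 28
  bit 2 = 0: r = r^2 mod 37 = 28^2 = 7
  bit 3 = 0: r = r^2 mod 37 = 7^2 = 12
  bit 4 = 1: r = r^2 * 19 mod 37 = 12^2 * 19 = 33*19 = 35
  bit 5 = 0: r = r^2 mod 37 = 35^2 = 4
  -> A = 4
B = 19^4 mod 37  (bits of 4 = 100)
  bit 0 = 1: r = r^2 * 19 mod 37 = 1^2 * 19 = 1*19 = 19
  bit 1 = 0: r = r^2 mod 37 = 19^2 = 28
  bit 2 = 0: r = r^2 mod 37 = 28^2 = 7
  -> B = 7
s = B^a = 7^34 mod 37  (bits of 34 = 100010)
  bit 0 = 1: r = r^2 * 7 mod 37 = 1^2 * 7 = 1*7 = 7
  bit 1 = 0: r = r^2 mod 37 = 7^2 = 12
  bit 2 = 0: r = r^2 mod 37 = 12^2 = 33
  bit 3 = 0: r = r^2 mod 37 = 33^2 = 16
  bit 4 = 1: r = r^2 * 7 mod 37 = 16^2 * 7 = 34*7 = 16
  bit 5 = 0: r = r^2 mod 37 = 16^2 = 34
  -> s = B^a = 34

Answer: 34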